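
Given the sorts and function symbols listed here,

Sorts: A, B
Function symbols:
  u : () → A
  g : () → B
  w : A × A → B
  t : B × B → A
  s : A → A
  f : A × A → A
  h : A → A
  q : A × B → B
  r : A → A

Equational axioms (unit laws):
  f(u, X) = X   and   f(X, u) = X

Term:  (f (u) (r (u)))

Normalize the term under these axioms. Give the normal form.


normal form = (r (u))

1. (f (u) (r (u)))  →  (r (u))


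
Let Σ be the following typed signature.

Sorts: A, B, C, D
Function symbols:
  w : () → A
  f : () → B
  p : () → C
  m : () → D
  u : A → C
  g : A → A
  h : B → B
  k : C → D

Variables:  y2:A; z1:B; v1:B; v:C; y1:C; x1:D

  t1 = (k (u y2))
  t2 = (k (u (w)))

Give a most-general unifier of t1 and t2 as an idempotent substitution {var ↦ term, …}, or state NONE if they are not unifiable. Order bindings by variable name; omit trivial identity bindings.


{y2 ↦ (w)}


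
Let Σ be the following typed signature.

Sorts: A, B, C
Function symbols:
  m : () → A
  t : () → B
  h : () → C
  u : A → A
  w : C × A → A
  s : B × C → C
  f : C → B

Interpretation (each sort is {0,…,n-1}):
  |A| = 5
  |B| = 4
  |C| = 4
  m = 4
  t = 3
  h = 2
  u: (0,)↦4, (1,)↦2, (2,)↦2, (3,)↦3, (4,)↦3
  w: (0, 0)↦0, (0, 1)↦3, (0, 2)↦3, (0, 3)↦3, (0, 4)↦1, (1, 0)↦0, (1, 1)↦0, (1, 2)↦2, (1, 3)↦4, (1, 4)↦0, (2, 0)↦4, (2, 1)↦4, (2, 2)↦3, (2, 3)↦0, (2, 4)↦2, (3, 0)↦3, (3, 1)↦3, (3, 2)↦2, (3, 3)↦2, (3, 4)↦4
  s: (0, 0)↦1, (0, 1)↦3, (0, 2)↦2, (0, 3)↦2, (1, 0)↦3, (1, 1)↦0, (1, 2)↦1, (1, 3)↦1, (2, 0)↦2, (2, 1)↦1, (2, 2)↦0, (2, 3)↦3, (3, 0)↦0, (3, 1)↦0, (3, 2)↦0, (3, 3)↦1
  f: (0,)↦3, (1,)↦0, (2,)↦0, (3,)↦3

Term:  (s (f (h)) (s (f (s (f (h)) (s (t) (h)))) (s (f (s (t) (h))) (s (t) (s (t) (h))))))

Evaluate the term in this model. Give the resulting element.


  h = 2
  (f (h)) = f(2,) = 0
  h = 2
  (f (h)) = f(2,) = 0
  t = 3
  h = 2
  (s (t) (h)) = s(3, 2) = 0
  (s (f (h)) (s (t) (h))) = s(0, 0) = 1
  (f (s (f (h)) (s (t) (h)))) = f(1,) = 0
  t = 3
  h = 2
  (s (t) (h)) = s(3, 2) = 0
  (f (s (t) (h))) = f(0,) = 3
  t = 3
  t = 3
  h = 2
  (s (t) (h)) = s(3, 2) = 0
  (s (t) (s (t) (h))) = s(3, 0) = 0
  (s (f (s (t) (h))) (s (t) (s (t) (h)))) = s(3, 0) = 0
  (s (f (s (f (h)) (s (t) (h)))) (s (f (s (t) (h))) (s (t) (s (t) (h))))) = s(0, 0) = 1
  (s (f (h)) (s (f (s (f (h)) (s (t) (h)))) (s (f (s (t) (h))) (s (t) (s (t) (h)))))) = s(0, 1) = 3

value = 3


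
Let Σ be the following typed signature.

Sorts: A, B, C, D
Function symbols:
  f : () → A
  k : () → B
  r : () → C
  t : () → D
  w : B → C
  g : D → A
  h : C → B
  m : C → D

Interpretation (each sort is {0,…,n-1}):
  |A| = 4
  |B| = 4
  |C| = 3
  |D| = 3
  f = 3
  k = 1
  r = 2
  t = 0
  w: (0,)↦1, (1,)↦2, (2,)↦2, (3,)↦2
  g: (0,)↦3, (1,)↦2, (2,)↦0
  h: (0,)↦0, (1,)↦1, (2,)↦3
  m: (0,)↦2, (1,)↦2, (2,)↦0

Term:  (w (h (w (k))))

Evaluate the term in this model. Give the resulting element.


  k = 1
  (w (k)) = w(1,) = 2
  (h (w (k))) = h(2,) = 3
  (w (h (w (k)))) = w(3,) = 2

value = 2


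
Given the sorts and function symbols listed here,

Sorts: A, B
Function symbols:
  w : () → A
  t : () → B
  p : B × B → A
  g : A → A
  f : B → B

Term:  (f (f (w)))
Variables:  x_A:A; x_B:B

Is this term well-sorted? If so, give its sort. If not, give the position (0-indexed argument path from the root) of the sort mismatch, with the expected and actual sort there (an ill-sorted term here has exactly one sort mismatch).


ill-sorted at position [0, 0]: expected B, got A

    (w) : A
  (f (w)) : ✗ arg 0 at [0, 0] has sort A, expected B


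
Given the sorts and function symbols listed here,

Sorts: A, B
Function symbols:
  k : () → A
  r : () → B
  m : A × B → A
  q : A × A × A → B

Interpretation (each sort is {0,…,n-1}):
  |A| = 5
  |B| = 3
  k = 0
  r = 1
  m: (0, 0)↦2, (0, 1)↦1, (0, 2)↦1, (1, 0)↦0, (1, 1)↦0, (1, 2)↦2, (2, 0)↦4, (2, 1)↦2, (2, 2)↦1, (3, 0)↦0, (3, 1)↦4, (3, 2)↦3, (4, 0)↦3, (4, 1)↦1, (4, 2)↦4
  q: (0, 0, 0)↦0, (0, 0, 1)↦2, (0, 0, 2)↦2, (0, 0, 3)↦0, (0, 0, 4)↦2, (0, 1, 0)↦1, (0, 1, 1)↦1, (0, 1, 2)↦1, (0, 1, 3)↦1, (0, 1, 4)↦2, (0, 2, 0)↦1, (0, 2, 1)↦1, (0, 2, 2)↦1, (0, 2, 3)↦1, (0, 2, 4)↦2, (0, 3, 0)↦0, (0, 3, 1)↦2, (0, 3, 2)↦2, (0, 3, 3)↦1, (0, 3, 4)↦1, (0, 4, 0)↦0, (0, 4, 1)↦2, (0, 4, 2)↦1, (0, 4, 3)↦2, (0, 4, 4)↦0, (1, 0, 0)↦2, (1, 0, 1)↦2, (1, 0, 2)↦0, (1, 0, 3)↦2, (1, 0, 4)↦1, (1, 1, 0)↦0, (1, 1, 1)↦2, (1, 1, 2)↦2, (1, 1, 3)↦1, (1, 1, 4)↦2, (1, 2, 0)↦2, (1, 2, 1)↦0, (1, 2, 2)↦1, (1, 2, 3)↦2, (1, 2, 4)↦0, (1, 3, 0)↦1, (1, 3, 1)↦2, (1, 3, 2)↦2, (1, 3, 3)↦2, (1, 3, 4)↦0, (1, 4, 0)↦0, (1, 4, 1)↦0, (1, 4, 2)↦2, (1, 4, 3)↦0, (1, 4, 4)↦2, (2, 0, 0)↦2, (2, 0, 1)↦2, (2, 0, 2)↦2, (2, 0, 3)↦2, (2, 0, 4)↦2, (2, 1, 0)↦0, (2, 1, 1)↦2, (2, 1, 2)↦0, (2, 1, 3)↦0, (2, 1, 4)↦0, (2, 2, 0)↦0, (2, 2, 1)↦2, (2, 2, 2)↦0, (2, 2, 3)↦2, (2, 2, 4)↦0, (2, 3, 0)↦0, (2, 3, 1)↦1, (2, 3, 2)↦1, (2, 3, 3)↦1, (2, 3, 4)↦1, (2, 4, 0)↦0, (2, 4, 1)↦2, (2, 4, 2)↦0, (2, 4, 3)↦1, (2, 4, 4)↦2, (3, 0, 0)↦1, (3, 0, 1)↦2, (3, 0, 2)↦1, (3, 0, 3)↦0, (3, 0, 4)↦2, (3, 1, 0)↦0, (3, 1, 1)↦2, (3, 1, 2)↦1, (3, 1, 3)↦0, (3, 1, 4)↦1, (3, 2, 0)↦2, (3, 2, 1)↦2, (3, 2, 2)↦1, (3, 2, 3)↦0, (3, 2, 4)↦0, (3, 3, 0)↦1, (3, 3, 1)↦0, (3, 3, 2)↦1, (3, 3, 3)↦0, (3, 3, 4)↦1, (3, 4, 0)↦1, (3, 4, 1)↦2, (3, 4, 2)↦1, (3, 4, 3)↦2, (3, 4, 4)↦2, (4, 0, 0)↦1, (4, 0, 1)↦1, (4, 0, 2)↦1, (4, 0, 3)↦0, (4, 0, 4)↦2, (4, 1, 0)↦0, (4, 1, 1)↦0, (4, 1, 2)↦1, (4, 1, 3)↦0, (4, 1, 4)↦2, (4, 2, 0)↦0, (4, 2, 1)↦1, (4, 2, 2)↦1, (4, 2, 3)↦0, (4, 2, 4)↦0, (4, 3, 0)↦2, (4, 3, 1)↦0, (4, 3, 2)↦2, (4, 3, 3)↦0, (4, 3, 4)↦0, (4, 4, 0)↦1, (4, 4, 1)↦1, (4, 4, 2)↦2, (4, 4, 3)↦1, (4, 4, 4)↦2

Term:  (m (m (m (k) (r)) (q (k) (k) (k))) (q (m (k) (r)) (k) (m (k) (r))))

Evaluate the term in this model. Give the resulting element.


  k = 0
  r = 1
  (m (k) (r)) = m(0, 1) = 1
  k = 0
  k = 0
  k = 0
  (q (k) (k) (k)) = q(0, 0, 0) = 0
  (m (m (k) (r)) (q (k) (k) (k))) = m(1, 0) = 0
  k = 0
  r = 1
  (m (k) (r)) = m(0, 1) = 1
  k = 0
  k = 0
  r = 1
  (m (k) (r)) = m(0, 1) = 1
  (q (m (k) (r)) (k) (m (k) (r))) = q(1, 0, 1) = 2
  (m (m (m (k) (r)) (q (k) (k) (k))) (q (m (k) (r)) (k) (m (k) (r)))) = m(0, 2) = 1

value = 1


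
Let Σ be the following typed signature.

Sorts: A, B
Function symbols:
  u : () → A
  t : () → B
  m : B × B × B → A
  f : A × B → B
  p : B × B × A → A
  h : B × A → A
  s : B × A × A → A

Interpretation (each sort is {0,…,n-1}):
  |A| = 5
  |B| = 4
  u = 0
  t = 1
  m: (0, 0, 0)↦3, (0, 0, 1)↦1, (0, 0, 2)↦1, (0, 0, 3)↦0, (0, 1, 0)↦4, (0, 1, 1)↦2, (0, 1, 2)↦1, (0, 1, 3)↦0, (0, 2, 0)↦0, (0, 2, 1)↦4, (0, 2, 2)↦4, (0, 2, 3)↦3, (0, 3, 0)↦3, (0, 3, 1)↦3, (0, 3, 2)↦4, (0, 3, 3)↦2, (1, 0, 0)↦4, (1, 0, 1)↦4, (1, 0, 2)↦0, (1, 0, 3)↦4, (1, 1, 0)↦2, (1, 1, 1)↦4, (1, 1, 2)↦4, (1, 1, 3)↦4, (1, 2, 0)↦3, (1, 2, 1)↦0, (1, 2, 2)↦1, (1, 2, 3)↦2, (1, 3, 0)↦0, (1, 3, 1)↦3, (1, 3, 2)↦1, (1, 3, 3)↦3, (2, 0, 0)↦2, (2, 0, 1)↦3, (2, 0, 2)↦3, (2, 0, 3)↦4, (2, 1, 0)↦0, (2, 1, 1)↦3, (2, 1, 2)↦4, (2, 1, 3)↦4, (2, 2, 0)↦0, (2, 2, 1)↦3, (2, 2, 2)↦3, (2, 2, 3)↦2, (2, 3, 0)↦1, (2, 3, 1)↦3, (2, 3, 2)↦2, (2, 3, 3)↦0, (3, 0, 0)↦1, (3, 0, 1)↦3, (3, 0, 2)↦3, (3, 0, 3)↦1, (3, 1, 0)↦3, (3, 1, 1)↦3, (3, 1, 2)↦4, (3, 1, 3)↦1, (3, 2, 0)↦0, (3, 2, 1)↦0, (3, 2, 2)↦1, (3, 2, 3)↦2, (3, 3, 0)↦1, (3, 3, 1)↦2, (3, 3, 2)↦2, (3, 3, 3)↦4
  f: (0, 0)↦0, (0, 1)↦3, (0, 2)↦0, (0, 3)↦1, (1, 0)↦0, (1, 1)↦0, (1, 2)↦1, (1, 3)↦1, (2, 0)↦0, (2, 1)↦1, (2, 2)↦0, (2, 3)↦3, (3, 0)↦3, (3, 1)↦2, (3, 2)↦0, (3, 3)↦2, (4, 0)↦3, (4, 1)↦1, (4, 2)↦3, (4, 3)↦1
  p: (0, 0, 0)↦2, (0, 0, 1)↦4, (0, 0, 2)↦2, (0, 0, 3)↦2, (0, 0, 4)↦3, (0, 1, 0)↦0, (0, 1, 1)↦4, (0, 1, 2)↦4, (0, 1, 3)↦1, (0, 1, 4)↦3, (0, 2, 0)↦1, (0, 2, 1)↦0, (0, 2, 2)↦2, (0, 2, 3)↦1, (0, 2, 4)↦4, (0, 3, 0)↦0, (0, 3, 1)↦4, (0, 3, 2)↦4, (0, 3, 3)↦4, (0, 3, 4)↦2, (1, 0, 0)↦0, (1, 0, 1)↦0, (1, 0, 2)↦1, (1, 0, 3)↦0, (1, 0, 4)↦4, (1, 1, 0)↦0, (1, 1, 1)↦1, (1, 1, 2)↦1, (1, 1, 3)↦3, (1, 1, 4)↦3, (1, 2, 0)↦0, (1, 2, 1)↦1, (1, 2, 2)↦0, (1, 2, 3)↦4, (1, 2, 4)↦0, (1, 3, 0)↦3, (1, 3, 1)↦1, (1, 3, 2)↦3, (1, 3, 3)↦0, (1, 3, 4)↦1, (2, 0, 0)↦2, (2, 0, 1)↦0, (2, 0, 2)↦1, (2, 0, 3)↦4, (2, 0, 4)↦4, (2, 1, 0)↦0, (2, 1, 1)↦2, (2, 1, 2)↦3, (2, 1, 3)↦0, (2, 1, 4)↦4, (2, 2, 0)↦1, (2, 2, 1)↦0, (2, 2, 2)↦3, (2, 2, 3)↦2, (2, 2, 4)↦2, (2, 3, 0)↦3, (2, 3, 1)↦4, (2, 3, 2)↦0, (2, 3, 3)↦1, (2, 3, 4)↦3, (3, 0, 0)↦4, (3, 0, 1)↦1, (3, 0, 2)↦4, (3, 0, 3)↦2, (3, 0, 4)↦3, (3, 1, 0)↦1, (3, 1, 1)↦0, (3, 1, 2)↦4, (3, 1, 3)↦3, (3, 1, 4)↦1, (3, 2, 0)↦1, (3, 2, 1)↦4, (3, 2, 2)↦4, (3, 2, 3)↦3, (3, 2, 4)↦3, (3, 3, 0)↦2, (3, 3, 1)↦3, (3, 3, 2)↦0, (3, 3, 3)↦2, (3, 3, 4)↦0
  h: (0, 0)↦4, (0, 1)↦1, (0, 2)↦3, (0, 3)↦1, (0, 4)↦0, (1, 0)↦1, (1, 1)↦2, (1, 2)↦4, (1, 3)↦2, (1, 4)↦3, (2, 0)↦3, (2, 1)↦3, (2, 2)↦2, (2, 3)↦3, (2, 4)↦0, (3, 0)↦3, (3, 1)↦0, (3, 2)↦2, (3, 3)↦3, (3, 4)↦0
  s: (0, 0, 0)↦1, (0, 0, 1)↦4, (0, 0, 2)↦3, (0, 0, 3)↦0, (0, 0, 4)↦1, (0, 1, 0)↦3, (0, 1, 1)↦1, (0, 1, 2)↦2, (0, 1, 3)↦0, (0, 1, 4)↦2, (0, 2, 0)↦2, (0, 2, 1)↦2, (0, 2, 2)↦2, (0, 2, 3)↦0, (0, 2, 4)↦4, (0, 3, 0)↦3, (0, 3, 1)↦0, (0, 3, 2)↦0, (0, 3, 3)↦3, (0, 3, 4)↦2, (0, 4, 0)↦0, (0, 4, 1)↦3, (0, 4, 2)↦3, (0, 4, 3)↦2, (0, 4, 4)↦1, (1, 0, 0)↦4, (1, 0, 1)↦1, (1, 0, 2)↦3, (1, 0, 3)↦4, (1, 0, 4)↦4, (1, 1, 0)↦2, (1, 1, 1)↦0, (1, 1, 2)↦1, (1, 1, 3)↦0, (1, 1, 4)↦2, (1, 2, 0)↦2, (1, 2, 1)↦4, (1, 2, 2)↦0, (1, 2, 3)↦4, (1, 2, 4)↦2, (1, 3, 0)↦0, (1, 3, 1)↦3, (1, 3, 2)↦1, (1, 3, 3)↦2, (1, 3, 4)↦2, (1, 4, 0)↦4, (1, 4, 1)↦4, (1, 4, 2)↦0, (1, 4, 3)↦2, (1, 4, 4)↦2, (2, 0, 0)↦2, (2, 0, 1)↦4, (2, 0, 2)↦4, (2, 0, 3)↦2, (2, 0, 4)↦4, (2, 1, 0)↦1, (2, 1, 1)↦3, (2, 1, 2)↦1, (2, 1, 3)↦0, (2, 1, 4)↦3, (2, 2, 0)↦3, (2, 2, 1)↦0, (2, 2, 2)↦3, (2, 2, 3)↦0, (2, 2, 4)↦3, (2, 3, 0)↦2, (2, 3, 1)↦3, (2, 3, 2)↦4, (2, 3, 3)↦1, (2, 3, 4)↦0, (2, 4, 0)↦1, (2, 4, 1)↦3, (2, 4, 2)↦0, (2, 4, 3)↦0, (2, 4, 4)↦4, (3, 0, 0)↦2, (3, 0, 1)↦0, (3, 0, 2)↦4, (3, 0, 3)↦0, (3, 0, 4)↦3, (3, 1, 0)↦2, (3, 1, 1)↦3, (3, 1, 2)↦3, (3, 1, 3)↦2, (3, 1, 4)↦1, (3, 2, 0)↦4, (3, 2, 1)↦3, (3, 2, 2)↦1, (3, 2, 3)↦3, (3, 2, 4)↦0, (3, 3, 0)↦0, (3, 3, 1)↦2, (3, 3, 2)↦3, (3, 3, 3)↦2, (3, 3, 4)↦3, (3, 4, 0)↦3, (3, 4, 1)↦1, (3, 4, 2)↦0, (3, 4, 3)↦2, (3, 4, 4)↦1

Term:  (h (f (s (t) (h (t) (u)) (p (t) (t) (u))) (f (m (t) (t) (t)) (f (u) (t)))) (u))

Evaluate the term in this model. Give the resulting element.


  t = 1
  t = 1
  u = 0
  (h (t) (u)) = h(1, 0) = 1
  t = 1
  t = 1
  u = 0
  (p (t) (t) (u)) = p(1, 1, 0) = 0
  (s (t) (h (t) (u)) (p (t) (t) (u))) = s(1, 1, 0) = 2
  t = 1
  t = 1
  t = 1
  (m (t) (t) (t)) = m(1, 1, 1) = 4
  u = 0
  t = 1
  (f (u) (t)) = f(0, 1) = 3
  (f (m (t) (t) (t)) (f (u) (t))) = f(4, 3) = 1
  (f (s (t) (h (t) (u)) (p (t) (t) (u))) (f (m (t) (t) (t)) (f (u) (t)))) = f(2, 1) = 1
  u = 0
  (h (f (s (t) (h (t) (u)) (p (t) (t) (u))) (f (m (t) (t) (t)) (f (u) (t)))) (u)) = h(1, 0) = 1

value = 1


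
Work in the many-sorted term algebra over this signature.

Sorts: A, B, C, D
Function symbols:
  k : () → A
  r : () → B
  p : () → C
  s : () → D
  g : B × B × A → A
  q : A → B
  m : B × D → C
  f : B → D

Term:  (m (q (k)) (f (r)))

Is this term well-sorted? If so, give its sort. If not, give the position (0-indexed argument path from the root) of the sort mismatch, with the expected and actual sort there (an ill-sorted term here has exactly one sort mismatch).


    (k) : A
  (q (k)) : B
    (r) : B
  (f (r)) : D
(m (q (k)) (f (r))) : C

well-sorted; sort = C


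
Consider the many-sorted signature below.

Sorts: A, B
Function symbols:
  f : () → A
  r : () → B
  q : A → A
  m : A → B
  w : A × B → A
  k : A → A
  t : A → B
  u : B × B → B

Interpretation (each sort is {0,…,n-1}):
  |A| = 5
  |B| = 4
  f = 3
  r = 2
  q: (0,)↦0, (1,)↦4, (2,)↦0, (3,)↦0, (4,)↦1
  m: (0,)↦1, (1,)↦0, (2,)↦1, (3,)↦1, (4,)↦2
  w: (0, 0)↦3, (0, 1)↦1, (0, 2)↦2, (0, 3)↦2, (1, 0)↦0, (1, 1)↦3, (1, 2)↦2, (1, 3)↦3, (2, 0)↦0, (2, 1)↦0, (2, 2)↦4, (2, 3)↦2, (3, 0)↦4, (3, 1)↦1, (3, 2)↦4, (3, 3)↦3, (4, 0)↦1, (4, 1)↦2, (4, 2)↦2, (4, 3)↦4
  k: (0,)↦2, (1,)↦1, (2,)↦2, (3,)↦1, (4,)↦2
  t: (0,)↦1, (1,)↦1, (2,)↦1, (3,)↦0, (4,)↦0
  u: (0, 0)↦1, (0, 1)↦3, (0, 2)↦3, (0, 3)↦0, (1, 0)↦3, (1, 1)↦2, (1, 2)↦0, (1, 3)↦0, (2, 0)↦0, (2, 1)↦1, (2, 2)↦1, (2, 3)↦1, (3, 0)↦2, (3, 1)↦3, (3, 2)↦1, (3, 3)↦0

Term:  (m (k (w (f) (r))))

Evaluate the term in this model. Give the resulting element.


  f = 3
  r = 2
  (w (f) (r)) = w(3, 2) = 4
  (k (w (f) (r))) = k(4,) = 2
  (m (k (w (f) (r)))) = m(2,) = 1

value = 1


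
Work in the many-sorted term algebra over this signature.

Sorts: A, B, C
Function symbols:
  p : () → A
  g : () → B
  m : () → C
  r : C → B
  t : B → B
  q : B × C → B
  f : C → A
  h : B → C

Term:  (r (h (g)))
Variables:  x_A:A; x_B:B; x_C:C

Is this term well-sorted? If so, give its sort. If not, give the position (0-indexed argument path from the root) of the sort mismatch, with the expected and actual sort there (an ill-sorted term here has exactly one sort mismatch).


well-sorted; sort = B

    (g) : B
  (h (g)) : C
(r (h (g))) : B


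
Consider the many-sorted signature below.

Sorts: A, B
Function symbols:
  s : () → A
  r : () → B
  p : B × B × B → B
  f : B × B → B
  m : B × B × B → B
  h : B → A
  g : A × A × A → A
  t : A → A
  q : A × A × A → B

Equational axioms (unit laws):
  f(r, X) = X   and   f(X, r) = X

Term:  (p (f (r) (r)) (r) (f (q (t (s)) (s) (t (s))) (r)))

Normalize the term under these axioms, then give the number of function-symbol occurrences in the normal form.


size = 9

1. (p (f (r) (r)) (r) (f (q (t (s)) (s) (t (s))) (r)))  →  (p (r) (r) (f (q (t (s)) (s) (t (s))) (r)))
2. (p (r) (r) (f (q (t (s)) (s) (t (s))) (r)))  →  (p (r) (r) (q (t (s)) (s) (t (s))))
normal form: (p (r) (r) (q (t (s)) (s) (t (s))))


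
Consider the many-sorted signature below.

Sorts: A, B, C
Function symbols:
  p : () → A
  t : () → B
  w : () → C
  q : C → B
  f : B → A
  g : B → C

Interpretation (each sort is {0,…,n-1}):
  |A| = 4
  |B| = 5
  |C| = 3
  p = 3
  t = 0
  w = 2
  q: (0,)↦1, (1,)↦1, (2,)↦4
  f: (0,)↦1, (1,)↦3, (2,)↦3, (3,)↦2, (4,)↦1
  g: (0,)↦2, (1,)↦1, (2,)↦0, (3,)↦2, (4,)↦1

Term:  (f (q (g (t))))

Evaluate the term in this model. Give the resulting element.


value = 1

  t = 0
  (g (t)) = g(0,) = 2
  (q (g (t))) = q(2,) = 4
  (f (q (g (t)))) = f(4,) = 1


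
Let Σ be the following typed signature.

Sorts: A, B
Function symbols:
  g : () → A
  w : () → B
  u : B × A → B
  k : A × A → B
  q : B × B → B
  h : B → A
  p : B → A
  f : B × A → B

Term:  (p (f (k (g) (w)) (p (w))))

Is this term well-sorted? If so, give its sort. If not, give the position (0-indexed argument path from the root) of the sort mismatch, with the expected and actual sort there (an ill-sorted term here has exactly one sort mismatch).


ill-sorted at position [0, 0, 1]: expected A, got B

      (g) : A
      (w) : B
    (k (g) (w)) : ✗ arg 1 at [0, 0, 1] has sort B, expected A
      (w) : B
    (p (w)) : A


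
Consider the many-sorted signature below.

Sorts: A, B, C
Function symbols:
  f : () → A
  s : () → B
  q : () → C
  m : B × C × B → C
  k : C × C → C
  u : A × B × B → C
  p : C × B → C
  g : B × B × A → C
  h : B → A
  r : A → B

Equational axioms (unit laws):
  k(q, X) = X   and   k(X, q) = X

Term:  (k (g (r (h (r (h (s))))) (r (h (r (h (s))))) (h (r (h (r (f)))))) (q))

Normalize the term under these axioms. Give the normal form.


normal form = (g (r (h (r (h (s))))) (r (h (r (h (s))))) (h (r (h (r (f))))))

1. (k (g (r (h (r (h (s))))) (r (h (r (h (s))))) (h (r (h (r (f)))))) (q))  →  (g (r (h (r (h (s))))) (r (h (r (h (s))))) (h (r (h (r (f))))))


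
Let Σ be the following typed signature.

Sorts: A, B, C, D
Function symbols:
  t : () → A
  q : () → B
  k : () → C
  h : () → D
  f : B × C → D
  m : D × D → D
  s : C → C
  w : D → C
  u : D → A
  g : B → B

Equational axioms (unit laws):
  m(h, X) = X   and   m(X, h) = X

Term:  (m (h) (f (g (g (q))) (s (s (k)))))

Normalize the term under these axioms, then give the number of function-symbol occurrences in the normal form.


1. (m (h) (f (g (g (q))) (s (s (k)))))  →  (f (g (g (q))) (s (s (k))))
normal form: (f (g (g (q))) (s (s (k))))

size = 7


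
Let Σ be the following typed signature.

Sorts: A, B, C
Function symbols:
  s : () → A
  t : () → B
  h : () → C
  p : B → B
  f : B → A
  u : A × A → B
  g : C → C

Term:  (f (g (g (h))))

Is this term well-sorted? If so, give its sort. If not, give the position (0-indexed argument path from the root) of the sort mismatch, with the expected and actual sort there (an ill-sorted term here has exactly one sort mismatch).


      (h) : C
    (g (h)) : C
  (g (g (h))) : C
(f (g (g (h)))) : ✗ arg 0 at [0] has sort C, expected B

ill-sorted at position [0]: expected B, got C


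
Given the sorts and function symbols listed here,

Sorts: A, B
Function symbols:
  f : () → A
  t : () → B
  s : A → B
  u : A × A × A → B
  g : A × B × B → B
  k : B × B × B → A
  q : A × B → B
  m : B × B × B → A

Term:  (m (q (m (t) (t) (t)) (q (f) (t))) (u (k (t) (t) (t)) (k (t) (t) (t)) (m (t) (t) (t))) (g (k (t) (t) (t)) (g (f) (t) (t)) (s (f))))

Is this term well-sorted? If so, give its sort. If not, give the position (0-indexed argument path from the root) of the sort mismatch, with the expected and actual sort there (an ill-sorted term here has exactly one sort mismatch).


well-sorted; sort = A

      (t) : B
      (t) : B
      (t) : B
    (m (t) (t) (t)) : A
      (f) : A
      (t) : B
    (q (f) (t)) : B
  (q (m (t) (t) (t)) (q (f) (t))) : B
      (t) : B
      (t) : B
      (t) : B
    (k (t) (t) (t)) : A
      (t) : B
      (t) : B
      (t) : B
    (k (t) (t) (t)) : A
      (t) : B
      (t) : B
      (t) : B
    (m (t) (t) (t)) : A
  (u (k (t) (t) (t)) (k (t) (t) (t)) (m (t) (t) (t))) : B
      (t) : B
      (t) : B
      (t) : B
    (k (t) (t) (t)) : A
      (f) : A
      (t) : B
      (t) : B
    (g (f) (t) (t)) : B
      (f) : A
    (s (f)) : B
  (g (k (t) (t) (t)) (g (f) (t) (t)) (s (f))) : B
(m (q (m (t) (t) (t)) (q (f) (t))) (u (k (t) (t) (t)) (k (t) (t) (t)) (m (t) (t) (t))) (g (k (t) (t) (t)) (g (f) (t) (t)) (s (f)))) : A


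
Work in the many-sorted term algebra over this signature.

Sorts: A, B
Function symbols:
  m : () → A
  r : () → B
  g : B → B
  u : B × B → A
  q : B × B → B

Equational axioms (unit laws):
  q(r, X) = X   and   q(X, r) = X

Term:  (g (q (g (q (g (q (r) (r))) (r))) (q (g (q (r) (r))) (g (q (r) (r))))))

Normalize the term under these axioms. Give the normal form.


normal form = (g (q (g (g (r))) (q (g (r)) (g (r)))))

1. (g (q (g (q (g (q (r) (r))) (r))) (q (g (q (r) (r))) (g (q (r) (r))))))  →  (g (q (g (g (q (r) (r)))) (q (g (q (r) (r))) (g (q (r) (r))))))
2. (g (q (g (g (q (r) (r)))) (q (g (q (r) (r))) (g (q (r) (r))))))  →  (g (q (g (g (r))) (q (g (q (r) (r))) (g (q (r) (r))))))
3. (g (q (g (g (r))) (q (g (q (r) (r))) (g (q (r) (r))))))  →  (g (q (g (g (r))) (q (g (r)) (g (q (r) (r))))))
4. (g (q (g (g (r))) (q (g (r)) (g (q (r) (r))))))  →  (g (q (g (g (r))) (q (g (r)) (g (r)))))


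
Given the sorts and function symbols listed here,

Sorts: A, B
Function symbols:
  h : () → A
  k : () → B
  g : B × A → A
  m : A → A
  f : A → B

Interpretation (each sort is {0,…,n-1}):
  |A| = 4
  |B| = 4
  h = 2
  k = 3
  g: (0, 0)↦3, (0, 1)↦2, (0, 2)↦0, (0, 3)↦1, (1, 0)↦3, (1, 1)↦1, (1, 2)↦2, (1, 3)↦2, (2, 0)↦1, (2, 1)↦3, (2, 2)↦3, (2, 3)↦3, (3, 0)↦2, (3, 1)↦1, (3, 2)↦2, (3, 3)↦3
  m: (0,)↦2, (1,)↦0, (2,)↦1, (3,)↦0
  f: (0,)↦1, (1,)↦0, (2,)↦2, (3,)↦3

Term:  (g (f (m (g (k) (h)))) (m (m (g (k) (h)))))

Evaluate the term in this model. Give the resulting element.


  k = 3
  h = 2
  (g (k) (h)) = g(3, 2) = 2
  (m (g (k) (h))) = m(2,) = 1
  (f (m (g (k) (h)))) = f(1,) = 0
  k = 3
  h = 2
  (g (k) (h)) = g(3, 2) = 2
  (m (g (k) (h))) = m(2,) = 1
  (m (m (g (k) (h)))) = m(1,) = 0
  (g (f (m (g (k) (h)))) (m (m (g (k) (h))))) = g(0, 0) = 3

value = 3


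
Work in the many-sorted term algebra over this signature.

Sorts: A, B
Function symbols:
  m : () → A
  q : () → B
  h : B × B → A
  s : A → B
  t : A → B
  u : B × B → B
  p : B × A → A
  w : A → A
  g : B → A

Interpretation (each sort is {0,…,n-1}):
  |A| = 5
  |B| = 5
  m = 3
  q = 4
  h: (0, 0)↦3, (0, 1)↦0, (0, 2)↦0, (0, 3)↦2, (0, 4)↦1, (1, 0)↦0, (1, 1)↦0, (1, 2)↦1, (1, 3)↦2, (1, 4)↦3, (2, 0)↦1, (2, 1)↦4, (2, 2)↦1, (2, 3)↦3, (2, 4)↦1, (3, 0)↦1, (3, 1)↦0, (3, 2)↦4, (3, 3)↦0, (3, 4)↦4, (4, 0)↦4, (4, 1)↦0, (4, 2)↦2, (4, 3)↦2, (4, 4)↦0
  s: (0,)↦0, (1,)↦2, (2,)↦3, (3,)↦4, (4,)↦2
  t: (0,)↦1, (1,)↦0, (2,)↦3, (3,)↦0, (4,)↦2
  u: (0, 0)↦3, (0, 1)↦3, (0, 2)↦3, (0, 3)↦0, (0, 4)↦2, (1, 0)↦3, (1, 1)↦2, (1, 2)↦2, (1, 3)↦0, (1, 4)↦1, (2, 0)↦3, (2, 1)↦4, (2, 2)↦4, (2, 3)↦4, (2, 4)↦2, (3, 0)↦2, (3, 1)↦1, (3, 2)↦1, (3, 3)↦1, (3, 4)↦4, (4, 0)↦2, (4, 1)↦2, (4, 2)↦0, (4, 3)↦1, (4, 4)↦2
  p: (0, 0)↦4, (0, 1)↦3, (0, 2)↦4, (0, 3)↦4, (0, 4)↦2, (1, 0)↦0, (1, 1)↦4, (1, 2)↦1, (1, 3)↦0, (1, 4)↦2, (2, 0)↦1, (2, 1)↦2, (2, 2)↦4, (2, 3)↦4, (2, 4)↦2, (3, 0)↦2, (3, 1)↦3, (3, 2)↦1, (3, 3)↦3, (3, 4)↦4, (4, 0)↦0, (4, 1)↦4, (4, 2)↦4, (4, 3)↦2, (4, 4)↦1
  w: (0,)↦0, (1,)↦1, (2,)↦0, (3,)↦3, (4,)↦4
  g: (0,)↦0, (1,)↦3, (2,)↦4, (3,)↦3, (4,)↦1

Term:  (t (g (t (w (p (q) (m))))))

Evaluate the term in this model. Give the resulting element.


  q = 4
  m = 3
  (p (q) (m)) = p(4, 3) = 2
  (w (p (q) (m))) = w(2,) = 0
  (t (w (p (q) (m)))) = t(0,) = 1
  (g (t (w (p (q) (m))))) = g(1,) = 3
  (t (g (t (w (p (q) (m)))))) = t(3,) = 0

value = 0


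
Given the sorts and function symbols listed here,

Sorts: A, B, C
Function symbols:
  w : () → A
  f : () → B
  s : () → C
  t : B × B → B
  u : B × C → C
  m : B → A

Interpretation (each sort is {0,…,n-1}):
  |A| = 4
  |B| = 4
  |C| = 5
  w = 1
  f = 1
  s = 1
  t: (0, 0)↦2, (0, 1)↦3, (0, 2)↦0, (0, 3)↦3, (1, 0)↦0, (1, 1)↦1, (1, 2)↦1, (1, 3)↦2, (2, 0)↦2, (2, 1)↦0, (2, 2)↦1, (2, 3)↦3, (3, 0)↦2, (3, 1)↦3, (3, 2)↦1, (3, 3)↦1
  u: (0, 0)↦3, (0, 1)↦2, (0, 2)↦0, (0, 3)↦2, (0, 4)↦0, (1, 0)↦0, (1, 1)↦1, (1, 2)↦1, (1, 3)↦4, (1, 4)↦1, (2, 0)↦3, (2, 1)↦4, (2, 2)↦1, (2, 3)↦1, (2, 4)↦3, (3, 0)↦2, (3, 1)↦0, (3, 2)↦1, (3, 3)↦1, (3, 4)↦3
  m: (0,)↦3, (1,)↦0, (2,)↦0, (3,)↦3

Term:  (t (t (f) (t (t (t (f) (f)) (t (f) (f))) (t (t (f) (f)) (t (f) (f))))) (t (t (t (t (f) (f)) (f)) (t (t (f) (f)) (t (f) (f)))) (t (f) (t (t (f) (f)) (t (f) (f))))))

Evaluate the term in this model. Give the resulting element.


value = 1

  f = 1
  f = 1
  f = 1
  (t (f) (f)) = t(1, 1) = 1
  f = 1
  f = 1
  (t (f) (f)) = t(1, 1) = 1
  (t (t (f) (f)) (t (f) (f))) = t(1, 1) = 1
  f = 1
  f = 1
  (t (f) (f)) = t(1, 1) = 1
  f = 1
  f = 1
  (t (f) (f)) = t(1, 1) = 1
  (t (t (f) (f)) (t (f) (f))) = t(1, 1) = 1
  (t (t (t (f) (f)) (t (f) (f))) (t (t (f) (f)) (t (f) (f)))) = t(1, 1) = 1
  (t (f) (t (t (t (f) (f)) (t (f) (f))) (t (t (f) (f)) (t (f) (f))))) = t(1, 1) = 1
  f = 1
  f = 1
  (t (f) (f)) = t(1, 1) = 1
  f = 1
  (t (t (f) (f)) (f)) = t(1, 1) = 1
  f = 1
  f = 1
  (t (f) (f)) = t(1, 1) = 1
  f = 1
  f = 1
  (t (f) (f)) = t(1, 1) = 1
  (t (t (f) (f)) (t (f) (f))) = t(1, 1) = 1
  (t (t (t (f) (f)) (f)) (t (t (f) (f)) (t (f) (f)))) = t(1, 1) = 1
  f = 1
  f = 1
  f = 1
  (t (f) (f)) = t(1, 1) = 1
  f = 1
  f = 1
  (t (f) (f)) = t(1, 1) = 1
  (t (t (f) (f)) (t (f) (f))) = t(1, 1) = 1
  (t (f) (t (t (f) (f)) (t (f) (f)))) = t(1, 1) = 1
  (t (t (t (t (f) (f)) (f)) (t (t (f) (f)) (t (f) (f)))) (t (f) (t (t (f) (f)) (t (f) (f))))) = t(1, 1) = 1
  (t (t (f) (t (t (t (f) (f)) (t (f) (f))) (t (t (f) (f)) (t (f) (f))))) (t (t (t (t (f) (f)) (f)) (t (t (f) (f)) (t (f) (f)))) (t (f) (t (t (f) (f)) (t (f) (f)))))) = t(1, 1) = 1


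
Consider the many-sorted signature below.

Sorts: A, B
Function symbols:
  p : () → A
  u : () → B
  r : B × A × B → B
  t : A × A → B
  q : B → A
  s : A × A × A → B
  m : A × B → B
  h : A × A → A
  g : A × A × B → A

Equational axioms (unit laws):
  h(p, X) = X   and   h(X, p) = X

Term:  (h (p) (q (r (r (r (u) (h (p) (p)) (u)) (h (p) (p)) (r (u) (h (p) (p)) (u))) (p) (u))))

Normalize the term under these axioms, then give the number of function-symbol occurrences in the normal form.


1. (h (p) (q (r (r (r (u) (h (p) (p)) (u)) (h (p) (p)) (r (u) (h (p) (p)) (u))) (p) (u))))  →  (q (r (r (r (u) (h (p) (p)) (u)) (h (p) (p)) (r (u) (h (p) (p)) (u))) (p) (u)))
2. (q (r (r (r (u) (h (p) (p)) (u)) (h (p) (p)) (r (u) (h (p) (p)) (u))) (p) (u)))  →  (q (r (r (r (u) (p) (u)) (h (p) (p)) (r (u) (h (p) (p)) (u))) (p) (u)))
3. (q (r (r (r (u) (p) (u)) (h (p) (p)) (r (u) (h (p) (p)) (u))) (p) (u)))  →  (q (r (r (r (u) (p) (u)) (p) (r (u) (h (p) (p)) (u))) (p) (u)))
4. (q (r (r (r (u) (p) (u)) (p) (r (u) (h (p) (p)) (u))) (p) (u)))  →  (q (r (r (r (u) (p) (u)) (p) (r (u) (p) (u))) (p) (u)))
normal form: (q (r (r (r (u) (p) (u)) (p) (r (u) (p) (u))) (p) (u)))

size = 14


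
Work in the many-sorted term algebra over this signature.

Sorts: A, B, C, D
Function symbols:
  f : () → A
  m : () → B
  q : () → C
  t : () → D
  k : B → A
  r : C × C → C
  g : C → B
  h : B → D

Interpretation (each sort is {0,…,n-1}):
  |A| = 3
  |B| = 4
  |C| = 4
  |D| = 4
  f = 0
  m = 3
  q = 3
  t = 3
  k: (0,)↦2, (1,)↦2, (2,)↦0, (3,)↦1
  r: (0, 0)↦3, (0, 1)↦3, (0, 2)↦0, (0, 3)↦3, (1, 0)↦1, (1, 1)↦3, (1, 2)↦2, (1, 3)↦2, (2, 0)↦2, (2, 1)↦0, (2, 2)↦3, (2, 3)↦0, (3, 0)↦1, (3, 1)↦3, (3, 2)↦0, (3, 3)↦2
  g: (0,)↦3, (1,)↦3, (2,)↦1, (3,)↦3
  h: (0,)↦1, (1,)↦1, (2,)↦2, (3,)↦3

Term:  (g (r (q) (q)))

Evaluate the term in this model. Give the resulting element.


  q = 3
  q = 3
  (r (q) (q)) = r(3, 3) = 2
  (g (r (q) (q))) = g(2,) = 1

value = 1


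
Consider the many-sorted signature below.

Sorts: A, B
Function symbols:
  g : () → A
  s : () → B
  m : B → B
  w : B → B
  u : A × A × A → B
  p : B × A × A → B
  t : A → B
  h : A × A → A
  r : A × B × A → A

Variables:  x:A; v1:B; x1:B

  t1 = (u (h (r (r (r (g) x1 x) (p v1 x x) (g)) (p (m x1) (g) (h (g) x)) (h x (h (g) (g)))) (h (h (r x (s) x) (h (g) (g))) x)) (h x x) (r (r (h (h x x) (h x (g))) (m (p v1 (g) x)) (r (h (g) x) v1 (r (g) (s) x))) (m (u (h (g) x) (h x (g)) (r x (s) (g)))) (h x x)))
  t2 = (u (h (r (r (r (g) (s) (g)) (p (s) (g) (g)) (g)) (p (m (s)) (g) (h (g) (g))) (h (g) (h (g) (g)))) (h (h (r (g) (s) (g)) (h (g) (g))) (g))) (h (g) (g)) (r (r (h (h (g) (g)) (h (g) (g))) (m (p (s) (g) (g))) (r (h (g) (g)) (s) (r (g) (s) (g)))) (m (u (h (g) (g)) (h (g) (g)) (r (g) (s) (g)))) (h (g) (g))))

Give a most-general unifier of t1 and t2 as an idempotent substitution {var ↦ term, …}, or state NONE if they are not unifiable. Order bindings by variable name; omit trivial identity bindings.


{v1 ↦ (s), x ↦ (g), x1 ↦ (s)}


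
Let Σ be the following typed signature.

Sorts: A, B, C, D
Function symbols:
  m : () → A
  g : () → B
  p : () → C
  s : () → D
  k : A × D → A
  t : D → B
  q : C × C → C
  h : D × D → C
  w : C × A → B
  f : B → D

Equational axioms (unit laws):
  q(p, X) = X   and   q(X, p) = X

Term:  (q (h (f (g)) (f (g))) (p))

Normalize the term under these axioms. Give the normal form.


normal form = (h (f (g)) (f (g)))

1. (q (h (f (g)) (f (g))) (p))  →  (h (f (g)) (f (g)))


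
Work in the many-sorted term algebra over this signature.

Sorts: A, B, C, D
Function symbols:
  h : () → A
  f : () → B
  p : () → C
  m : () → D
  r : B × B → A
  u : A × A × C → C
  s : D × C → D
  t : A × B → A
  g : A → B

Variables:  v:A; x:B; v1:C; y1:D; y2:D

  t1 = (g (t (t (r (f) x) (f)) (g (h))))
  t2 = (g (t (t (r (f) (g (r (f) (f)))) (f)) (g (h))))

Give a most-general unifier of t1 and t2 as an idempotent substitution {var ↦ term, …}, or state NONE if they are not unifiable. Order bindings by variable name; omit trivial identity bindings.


{x ↦ (g (r (f) (f)))}


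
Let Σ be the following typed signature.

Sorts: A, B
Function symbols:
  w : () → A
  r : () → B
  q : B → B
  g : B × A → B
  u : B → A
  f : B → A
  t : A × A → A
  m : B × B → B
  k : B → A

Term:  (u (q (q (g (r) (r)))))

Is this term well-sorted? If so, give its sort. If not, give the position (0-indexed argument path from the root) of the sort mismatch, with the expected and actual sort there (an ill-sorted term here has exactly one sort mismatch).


ill-sorted at position [0, 0, 0, 1]: expected A, got B

        (r) : B
        (r) : B
      (g (r) (r)) : ✗ arg 1 at [0, 0, 0, 1] has sort B, expected A


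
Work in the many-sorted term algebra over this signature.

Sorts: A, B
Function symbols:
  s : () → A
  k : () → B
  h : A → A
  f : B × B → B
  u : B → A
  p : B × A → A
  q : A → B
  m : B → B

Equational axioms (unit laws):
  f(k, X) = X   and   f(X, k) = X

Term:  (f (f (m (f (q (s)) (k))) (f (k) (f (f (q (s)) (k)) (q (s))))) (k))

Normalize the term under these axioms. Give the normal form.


1. (f (f (m (f (q (s)) (k))) (f (k) (f (f (q (s)) (k)) (q (s))))) (k))  →  (f (m (f (q (s)) (k))) (f (k) (f (f (q (s)) (k)) (q (s)))))
2. (f (m (f (q (s)) (k))) (f (k) (f (f (q (s)) (k)) (q (s)))))  →  (f (m (q (s))) (f (k) (f (f (q (s)) (k)) (q (s)))))
3. (f (m (q (s))) (f (k) (f (f (q (s)) (k)) (q (s)))))  →  (f (m (q (s))) (f (f (q (s)) (k)) (q (s))))
4. (f (m (q (s))) (f (f (q (s)) (k)) (q (s))))  →  (f (m (q (s))) (f (q (s)) (q (s))))

normal form = (f (m (q (s))) (f (q (s)) (q (s))))


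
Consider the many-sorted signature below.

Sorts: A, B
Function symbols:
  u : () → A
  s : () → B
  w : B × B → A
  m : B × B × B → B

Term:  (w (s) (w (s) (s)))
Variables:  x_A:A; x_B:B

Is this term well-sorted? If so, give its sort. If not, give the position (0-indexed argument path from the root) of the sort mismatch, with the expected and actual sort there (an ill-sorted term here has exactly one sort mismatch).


ill-sorted at position [1]: expected B, got A

  (s) : B
    (s) : B
    (s) : B
  (w (s) (s)) : A
(w (s) (w (s) (s))) : ✗ arg 1 at [1] has sort A, expected B


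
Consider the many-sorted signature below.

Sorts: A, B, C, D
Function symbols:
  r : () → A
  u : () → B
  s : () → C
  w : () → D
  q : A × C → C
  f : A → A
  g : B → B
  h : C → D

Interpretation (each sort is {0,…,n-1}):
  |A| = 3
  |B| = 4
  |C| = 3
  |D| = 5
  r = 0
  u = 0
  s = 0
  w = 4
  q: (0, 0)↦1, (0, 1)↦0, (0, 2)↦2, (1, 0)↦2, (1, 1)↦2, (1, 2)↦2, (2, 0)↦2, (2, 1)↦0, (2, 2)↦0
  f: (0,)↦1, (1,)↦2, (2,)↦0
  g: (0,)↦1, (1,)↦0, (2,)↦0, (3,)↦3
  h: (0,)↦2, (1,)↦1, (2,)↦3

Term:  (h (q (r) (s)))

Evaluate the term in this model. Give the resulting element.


value = 1

  r = 0
  s = 0
  (q (r) (s)) = q(0, 0) = 1
  (h (q (r) (s))) = h(1,) = 1


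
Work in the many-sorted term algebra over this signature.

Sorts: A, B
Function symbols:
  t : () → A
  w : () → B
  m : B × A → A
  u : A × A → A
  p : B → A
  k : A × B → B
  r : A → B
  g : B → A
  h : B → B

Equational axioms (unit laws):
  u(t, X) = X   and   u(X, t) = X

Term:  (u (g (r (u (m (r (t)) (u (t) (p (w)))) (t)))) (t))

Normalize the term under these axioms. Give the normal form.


normal form = (g (r (m (r (t)) (p (w)))))

1. (u (g (r (u (m (r (t)) (u (t) (p (w)))) (t)))) (t))  →  (g (r (u (m (r (t)) (u (t) (p (w)))) (t))))
2. (g (r (u (m (r (t)) (u (t) (p (w)))) (t))))  →  (g (r (m (r (t)) (u (t) (p (w))))))
3. (g (r (m (r (t)) (u (t) (p (w))))))  →  (g (r (m (r (t)) (p (w)))))


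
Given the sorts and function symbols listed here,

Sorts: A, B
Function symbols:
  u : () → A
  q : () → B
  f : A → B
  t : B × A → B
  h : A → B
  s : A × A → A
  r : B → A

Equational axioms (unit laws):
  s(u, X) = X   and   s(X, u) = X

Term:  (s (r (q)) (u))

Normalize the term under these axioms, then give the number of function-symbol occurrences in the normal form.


1. (s (r (q)) (u))  →  (r (q))
normal form: (r (q))

size = 2


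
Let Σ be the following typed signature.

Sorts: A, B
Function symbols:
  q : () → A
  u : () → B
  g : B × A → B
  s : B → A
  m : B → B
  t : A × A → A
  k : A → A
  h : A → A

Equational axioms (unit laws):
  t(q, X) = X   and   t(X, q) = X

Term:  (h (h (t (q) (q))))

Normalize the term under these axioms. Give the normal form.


normal form = (h (h (q)))

1. (h (h (t (q) (q))))  →  (h (h (q)))


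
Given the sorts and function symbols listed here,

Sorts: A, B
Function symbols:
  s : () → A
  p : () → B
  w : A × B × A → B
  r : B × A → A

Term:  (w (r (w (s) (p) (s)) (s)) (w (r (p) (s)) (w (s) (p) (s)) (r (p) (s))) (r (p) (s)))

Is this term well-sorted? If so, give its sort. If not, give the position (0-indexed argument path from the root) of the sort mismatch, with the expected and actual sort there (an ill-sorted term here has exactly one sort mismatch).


      (s) : A
      (p) : B
      (s) : A
    (w (s) (p) (s)) : B
    (s) : A
  (r (w (s) (p) (s)) (s)) : A
      (p) : B
      (s) : A
    (r (p) (s)) : A
      (s) : A
      (p) : B
      (s) : A
    (w (s) (p) (s)) : B
      (p) : B
      (s) : A
    (r (p) (s)) : A
  (w (r (p) (s)) (w (s) (p) (s)) (r (p) (s))) : B
    (p) : B
    (s) : A
  (r (p) (s)) : A
(w (r (w (s) (p) (s)) (s)) (w (r (p) (s)) (w (s) (p) (s)) (r (p) (s))) (r (p) (s))) : B

well-sorted; sort = B


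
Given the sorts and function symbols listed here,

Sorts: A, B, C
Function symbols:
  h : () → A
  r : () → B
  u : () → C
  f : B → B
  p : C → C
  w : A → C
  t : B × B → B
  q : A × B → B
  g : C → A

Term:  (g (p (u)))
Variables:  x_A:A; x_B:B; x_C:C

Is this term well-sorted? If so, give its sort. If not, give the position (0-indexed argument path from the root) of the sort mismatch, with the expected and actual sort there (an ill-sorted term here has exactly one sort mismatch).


well-sorted; sort = A

    (u) : C
  (p (u)) : C
(g (p (u))) : A


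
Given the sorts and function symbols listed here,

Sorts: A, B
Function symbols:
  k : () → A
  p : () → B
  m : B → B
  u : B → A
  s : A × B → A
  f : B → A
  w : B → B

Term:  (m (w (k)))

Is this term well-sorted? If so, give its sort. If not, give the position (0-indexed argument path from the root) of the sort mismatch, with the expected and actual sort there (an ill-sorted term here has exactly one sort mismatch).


    (k) : A
  (w (k)) : ✗ arg 0 at [0, 0] has sort A, expected B

ill-sorted at position [0, 0]: expected B, got A


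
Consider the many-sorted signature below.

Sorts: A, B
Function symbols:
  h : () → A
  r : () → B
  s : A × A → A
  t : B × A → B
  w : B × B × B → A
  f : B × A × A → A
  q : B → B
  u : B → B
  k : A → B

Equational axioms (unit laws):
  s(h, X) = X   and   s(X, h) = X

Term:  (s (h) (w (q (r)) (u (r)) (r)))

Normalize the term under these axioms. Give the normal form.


1. (s (h) (w (q (r)) (u (r)) (r)))  →  (w (q (r)) (u (r)) (r))

normal form = (w (q (r)) (u (r)) (r))


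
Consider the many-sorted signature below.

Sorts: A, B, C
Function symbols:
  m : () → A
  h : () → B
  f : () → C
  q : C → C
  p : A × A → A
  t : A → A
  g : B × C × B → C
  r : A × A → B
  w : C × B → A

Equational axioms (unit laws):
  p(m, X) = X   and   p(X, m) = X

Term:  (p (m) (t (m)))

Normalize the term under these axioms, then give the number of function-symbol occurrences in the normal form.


size = 2

1. (p (m) (t (m)))  →  (t (m))
normal form: (t (m))


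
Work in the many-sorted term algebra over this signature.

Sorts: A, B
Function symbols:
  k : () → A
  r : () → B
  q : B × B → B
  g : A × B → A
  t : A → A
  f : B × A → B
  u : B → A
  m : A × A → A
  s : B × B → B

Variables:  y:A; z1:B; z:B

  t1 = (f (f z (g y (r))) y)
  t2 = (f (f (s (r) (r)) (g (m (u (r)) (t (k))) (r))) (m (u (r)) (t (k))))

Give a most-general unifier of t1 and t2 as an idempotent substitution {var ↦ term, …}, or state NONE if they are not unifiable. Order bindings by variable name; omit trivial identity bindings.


{y ↦ (m (u (r)) (t (k))), z ↦ (s (r) (r))}


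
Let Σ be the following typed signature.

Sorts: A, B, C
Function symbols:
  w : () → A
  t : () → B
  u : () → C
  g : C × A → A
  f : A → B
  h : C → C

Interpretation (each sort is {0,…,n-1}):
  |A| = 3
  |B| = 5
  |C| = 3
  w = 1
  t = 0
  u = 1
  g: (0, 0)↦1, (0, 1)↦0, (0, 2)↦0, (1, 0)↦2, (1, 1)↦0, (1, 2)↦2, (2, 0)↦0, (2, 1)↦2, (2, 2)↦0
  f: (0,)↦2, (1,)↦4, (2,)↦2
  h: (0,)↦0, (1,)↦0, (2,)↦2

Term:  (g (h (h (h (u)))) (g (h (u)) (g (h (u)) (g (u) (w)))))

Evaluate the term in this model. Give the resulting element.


  u = 1
  (h (u)) = h(1,) = 0
  (h (h (u))) = h(0,) = 0
  (h (h (h (u)))) = h(0,) = 0
  u = 1
  (h (u)) = h(1,) = 0
  u = 1
  (h (u)) = h(1,) = 0
  u = 1
  w = 1
  (g (u) (w)) = g(1, 1) = 0
  (g (h (u)) (g (u) (w))) = g(0, 0) = 1
  (g (h (u)) (g (h (u)) (g (u) (w)))) = g(0, 1) = 0
  (g (h (h (h (u)))) (g (h (u)) (g (h (u)) (g (u) (w))))) = g(0, 0) = 1

value = 1


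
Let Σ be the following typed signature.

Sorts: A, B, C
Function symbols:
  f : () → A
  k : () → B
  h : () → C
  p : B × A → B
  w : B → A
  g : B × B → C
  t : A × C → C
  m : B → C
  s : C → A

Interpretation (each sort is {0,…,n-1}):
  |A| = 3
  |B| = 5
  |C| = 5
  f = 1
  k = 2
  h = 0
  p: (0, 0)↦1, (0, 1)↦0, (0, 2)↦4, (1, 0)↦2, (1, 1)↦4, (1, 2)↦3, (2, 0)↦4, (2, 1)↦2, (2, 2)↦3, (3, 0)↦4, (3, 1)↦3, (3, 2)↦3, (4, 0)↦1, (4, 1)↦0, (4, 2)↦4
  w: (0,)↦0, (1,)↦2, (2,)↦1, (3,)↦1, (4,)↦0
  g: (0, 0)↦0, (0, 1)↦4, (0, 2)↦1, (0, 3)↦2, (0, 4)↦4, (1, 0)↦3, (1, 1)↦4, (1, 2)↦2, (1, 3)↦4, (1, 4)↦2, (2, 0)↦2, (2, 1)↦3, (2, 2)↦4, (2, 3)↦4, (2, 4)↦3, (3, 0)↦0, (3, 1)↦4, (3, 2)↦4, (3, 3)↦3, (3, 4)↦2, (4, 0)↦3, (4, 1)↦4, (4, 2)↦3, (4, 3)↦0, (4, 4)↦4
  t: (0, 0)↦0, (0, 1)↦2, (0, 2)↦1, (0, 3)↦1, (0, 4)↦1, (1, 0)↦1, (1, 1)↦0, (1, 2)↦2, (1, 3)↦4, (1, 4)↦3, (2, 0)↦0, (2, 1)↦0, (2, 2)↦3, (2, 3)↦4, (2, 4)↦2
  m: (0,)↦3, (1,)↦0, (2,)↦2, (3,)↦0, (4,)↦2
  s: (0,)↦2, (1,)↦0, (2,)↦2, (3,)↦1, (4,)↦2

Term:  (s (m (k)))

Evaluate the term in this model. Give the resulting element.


  k = 2
  (m (k)) = m(2,) = 2
  (s (m (k))) = s(2,) = 2

value = 2


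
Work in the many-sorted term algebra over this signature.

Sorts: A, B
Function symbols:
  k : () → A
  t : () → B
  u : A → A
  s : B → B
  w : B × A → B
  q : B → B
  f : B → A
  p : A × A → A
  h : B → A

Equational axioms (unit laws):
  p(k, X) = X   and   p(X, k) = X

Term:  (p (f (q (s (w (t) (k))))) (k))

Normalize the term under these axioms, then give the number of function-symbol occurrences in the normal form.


size = 6

1. (p (f (q (s (w (t) (k))))) (k))  →  (f (q (s (w (t) (k)))))
normal form: (f (q (s (w (t) (k)))))
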